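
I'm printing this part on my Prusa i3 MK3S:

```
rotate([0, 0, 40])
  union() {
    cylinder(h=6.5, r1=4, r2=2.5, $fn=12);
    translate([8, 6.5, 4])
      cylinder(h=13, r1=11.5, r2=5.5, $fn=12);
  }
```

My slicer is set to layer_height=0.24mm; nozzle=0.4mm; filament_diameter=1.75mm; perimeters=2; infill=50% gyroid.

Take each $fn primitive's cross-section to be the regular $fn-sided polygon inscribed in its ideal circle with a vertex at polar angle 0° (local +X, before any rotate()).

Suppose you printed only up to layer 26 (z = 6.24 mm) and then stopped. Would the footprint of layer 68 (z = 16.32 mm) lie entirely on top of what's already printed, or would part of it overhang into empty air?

entirely on top

Compare the two slices. At z = 6.24: the cone: at t=0.960 of its height the radius interpolates to r₁+(r₂−r₁)t = 2.560, giving a regular 12-gon of that circumradius (area = (12/2)·2.560²·sin(360°/12) = 19.66 mm²); the cone at (8, 6.5) contributes a regular 12-gon of circumradius 10.466 (interpolated between r1=11.5 and r2=5.5 at t=0.172) (area = (12/2)·10.466²·sin(360°/12) = 328.62 mm²); Taking the union: the regions partially overlap — summed areas 348.28 mm² minus the doubly-counted overlap 8.92 mm² gives 339.36 mm² — area = 339.36 mm²; (whole slice rotated 40° about Z — lengths, areas and connectivity unchanged). At z = 16.32: the cone does not reach this height (z outside [0, 6.5]); the cone at (8, 6.5) (r1=11.5→r2=5.5) has section circumradius 5.814 here — a regular 12-gon (area = (12/2)·5.814²·sin(360°/12) = 101.40 mm²); Combining (union): only the cone at (8, 6.5) is present, so the union is just that shape — area = 101.40 mm²; (whole slice rotated 40° about Z — lengths, areas and connectivity unchanged). Checking containment: the cross-section at z = 16.32 is a subset of the cross-section at z = 6.24.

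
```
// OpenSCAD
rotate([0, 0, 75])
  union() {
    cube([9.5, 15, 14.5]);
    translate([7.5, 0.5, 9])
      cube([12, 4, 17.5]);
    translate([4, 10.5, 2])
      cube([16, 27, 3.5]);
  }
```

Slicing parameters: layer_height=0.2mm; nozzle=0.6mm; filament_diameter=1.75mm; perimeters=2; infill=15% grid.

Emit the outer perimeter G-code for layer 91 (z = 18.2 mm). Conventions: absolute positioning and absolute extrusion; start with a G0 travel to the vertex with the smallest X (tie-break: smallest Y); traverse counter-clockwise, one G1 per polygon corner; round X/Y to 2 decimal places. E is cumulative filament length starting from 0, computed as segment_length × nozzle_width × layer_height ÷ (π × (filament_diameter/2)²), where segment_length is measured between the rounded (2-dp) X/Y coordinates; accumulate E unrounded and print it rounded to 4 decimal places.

G0 X-2.41 Y8.41 Z18.20
G1 X1.46 Y7.37 E0.1999
G1 X4.56 Y18.96 E0.7985
G1 X0.70 Y20.00 E0.9979
G1 X-2.41 Y8.41 E1.5966

At z = 18.2 mm: the cube is not intersected at this z (z outside [0, 14.5]); the 12×4 cube at (7.5, 0.5) contributes its full rectangle; the cube at (4, 10.5) does not reach this height (z outside [2, 5.5]); Taking the union: only the 12×4 cube at (7.5, 0.5) is present, so the union is just that shape — 1 connected region; (rotated 75° about Z; rotation is an isometry so areas/perimeters/island counts are preserved). The outline is a single polygon with 4 vertices. Extrusion per mm of travel: 0.6 × 0.2 / (π × 0.875²) = 0.049890. Accumulating E over each segment gives final E = 1.5966.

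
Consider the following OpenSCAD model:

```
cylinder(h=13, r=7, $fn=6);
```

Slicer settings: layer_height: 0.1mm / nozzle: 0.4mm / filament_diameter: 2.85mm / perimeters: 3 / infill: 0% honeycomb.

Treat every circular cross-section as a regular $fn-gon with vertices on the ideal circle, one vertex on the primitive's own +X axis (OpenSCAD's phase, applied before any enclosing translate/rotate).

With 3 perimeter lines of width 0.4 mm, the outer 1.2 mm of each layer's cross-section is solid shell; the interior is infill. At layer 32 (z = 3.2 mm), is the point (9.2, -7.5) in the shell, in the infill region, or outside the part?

At z = 3.2 mm: the cylinder: section is a regular 6-gon, circumradius r=7. Overall, the cross-section is a single solid region. The nearest boundary edge runs (3.50, -6.06)→(7.00, 0.00); distance from the point to it = 5.66 mm. The point is not inside any of the regions above, so it lies outside the cross-section (5.66 mm from the nearest boundary).

outside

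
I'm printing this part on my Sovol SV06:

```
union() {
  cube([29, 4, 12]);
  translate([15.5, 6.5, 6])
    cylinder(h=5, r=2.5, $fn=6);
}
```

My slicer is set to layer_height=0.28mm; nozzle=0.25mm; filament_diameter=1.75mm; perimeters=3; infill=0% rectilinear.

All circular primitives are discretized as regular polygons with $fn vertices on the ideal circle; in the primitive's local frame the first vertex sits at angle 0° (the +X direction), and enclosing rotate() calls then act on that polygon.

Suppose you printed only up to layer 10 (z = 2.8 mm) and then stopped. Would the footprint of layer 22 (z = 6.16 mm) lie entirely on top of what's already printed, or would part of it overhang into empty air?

Compare the two slices. At z = 2.8: the 29×4 cube contributes its full rectangle (area 116.00 mm²); the cylinder at (15.5, 6.5) is absent (z outside [6, 11]); Combining (union): only the 29×4 cube is present, so the union is just that shape — area = 116.00 mm². At z = 6.16: the cube is present — its section is the full 29×4 rectangle (area 116.00 mm²); the r=2.5 cylinder at (15.5, 6.5) gives a regular 6-gon of circumradius 2.5 (constant along its height) (area = (6/2)·2.500²·sin(360°/6) = 16.24 mm²); Taking the union: the 2 present regions are separate (no shared area or edge), so areas and boundary lengths simply add and each stays a separate island — area = 132.24 mm². Checking containment: at z = 6.16 the cross-section extends beyond the z = 2.8 cross-section by about 16.24 mm².

part overhangs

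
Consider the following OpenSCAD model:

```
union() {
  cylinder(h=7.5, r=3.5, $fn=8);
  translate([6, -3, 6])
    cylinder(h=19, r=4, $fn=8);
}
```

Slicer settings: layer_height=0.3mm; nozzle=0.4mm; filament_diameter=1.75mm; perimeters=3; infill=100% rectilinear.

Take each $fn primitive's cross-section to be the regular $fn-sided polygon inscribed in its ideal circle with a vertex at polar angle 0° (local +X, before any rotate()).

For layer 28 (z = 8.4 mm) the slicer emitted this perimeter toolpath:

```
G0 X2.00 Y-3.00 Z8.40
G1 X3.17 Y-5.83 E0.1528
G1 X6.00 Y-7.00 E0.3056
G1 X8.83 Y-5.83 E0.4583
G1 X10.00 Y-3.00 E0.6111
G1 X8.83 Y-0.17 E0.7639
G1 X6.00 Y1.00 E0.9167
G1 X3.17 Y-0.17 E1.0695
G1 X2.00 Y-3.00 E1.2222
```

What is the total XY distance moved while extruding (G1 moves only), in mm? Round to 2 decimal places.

24.50 mm

Sum the Euclidean lengths of each G1 segment: total = 24.50 mm.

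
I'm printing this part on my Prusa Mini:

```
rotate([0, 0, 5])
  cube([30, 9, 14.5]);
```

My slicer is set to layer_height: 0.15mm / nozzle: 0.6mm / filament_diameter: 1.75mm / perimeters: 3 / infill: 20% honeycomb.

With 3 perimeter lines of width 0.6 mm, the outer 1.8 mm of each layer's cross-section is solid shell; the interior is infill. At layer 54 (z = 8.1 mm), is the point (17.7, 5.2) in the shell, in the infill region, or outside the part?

At z = 8.1 mm: the cube is present — its section is the full 30×9 rectangle; (rotated 5° about Z; rotation is an isometry so areas/perimeters/island counts are preserved). Overall, the cross-section is a single solid region. Undo the 5° rotation: the query point maps to (18.086, 3.638) in the un-rotated model frame. The nearest boundary edge runs (0.00, 0.00)→(30.00, 0.00); distance from the point to it = 3.64 mm. The point is inside the cross-section and 3.64 mm from the nearest boundary — more than the 1.8 mm shell width (3 × 0.6), so it's in the infill interior.

infill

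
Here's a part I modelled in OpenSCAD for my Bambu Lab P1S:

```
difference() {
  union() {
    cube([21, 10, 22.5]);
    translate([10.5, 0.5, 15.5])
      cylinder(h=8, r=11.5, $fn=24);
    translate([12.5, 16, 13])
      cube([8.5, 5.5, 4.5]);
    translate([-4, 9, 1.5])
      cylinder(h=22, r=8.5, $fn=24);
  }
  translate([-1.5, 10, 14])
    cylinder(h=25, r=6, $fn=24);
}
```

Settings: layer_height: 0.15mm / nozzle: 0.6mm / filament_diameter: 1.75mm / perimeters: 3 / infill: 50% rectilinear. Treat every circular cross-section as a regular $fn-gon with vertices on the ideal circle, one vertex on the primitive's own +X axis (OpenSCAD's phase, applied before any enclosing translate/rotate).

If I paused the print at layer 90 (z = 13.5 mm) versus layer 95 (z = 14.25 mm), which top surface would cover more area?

layer 90 (z = 13.5 mm)

Layer 90 (z = 13.5): the cube is present — its section is the full 21×10 rectangle (area 210.00 mm²); the cylinder at (10.5, 0.5) does not reach this height (z outside [15.5, 23.5]); the cube at (12.5, 16) is present — its section is the full 8.5×5.5 rectangle (area 46.75 mm²); the r=8.5 cylinder at (-4, 9) gives a regular 24-gon of circumradius 8.5 (constant along its height) (area = (24/2)·8.500²·sin(360°/24) = 224.40 mm²); Merging all regions: the regions partially overlap — summed areas 481.15 mm² minus the doubly-counted overlap 28.04 mm² gives 453.10 mm² — area = 453.10 mm²; the cylinder at (-1.5, 10) does not reach this height (z outside [14, 39]); Subtracting the remaining from the first: none of the subtracted shapes is present at this height, so the result so far is unchanged — area = 453.10 mm². So its area = 453.10 mm². Layer 95 (z = 14.25): the cube (footprint 21×10) is included at this height (area 210.00 mm²); the cylinder at (10.5, 0.5) is absent (z outside [15.5, 23.5]); the cube at (12.5, 16) is present — its section is the full 8.5×5.5 rectangle (area 46.75 mm²); the cylinder at (-4, 9): section is a regular 24-gon, circumradius r=8.5 (area = (24/2)·8.500²·sin(360°/24) = 224.40 mm²); Merging all regions: the regions partially overlap — summed areas 481.15 mm² minus the doubly-counted overlap 28.04 mm² gives 453.10 mm² — area = 453.10 mm²; the cylinder at (-1.5, 10): section is a regular 24-gon, circumradius r=6 (area = (24/2)·6.000²·sin(360°/24) = 111.81 mm²); After the difference (first − rest): starting from that combined region (453.10 mm²), the r=6 cylinder at (-1.5, 10) partially overlaps it — only the 111.04 mm² overlap (of its 111.81 mm²) is removed, clipping the outline — area = 342.06 mm². So its area = 342.06 mm². Layer 90 is larger (453.10 vs 342.06 mm²).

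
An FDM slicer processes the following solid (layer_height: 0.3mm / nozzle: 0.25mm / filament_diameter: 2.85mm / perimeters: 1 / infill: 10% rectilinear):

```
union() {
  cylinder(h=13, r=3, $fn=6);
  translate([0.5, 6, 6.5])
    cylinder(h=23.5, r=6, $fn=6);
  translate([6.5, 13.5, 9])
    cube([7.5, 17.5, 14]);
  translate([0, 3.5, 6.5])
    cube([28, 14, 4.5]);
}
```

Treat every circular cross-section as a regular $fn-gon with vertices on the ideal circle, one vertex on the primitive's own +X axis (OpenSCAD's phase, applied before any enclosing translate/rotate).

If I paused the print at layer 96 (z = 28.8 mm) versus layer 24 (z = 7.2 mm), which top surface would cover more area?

layer 24 (z = 7.2 mm)

Layer 96 (z = 28.8): the cylinder is not intersected at this z (z outside [0, 13]); the r=6 cylinder at (0.5, 6) contributes a regular 6-gon of circumradius 6 (area = (6/2)·6.000²·sin(360°/6) = 93.53 mm²); the cube at (6.5, 13.5) does not reach this height (z outside [9, 23]); the cube at (0, 3.5) does not reach this height (z outside [6.5, 11]); Combining (union): only the r=6 cylinder at (0.5, 6) is present, so the union is just that shape — area = 93.53 mm². So its area = 93.53 mm². Layer 24 (z = 7.2): the r=3 cylinder gives a regular 6-gon of circumradius 3 (constant along its height) (area = (6/2)·3.000²·sin(360°/6) = 23.38 mm²); the r=6 cylinder at (0.5, 6) contributes a regular 6-gon of circumradius 6 (area = (6/2)·6.000²·sin(360°/6) = 93.53 mm²); the cube at (6.5, 13.5) is not intersected at this z (z outside [9, 23]); the cube at (0, 3.5) (footprint 28×14) is included at this height (area 392.00 mm²); Combining (union): the regions partially overlap — summed areas 508.91 mm² minus the doubly-counted overlap 47.67 mm² gives 461.25 mm² — area = 461.25 mm². So its area = 461.25 mm². Layer 24 is larger (461.25 vs 93.53 mm²).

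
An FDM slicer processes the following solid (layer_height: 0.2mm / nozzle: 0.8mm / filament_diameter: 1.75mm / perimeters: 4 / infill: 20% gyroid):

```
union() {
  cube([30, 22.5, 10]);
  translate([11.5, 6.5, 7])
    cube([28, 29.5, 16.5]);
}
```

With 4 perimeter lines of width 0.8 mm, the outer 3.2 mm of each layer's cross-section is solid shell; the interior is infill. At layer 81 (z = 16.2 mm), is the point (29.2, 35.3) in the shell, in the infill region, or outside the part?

shell

At z = 16.2 mm: the cube does not reach this height (z outside [0, 10]); the 28×29.5 cube at (11.5, 6.5) contributes its full rectangle; Merging all regions: only the 28×29.5 cube at (11.5, 6.5) is present, so the union is just that shape — 1 connected region. Overall, the cross-section is a single solid region. The nearest boundary edge runs (39.50, 36.00)→(11.50, 36.00); distance from the point to it = 0.70 mm. The point is inside the cross-section, 0.70 mm from the nearest boundary — within the 3.2 mm shell band (4 × 0.8).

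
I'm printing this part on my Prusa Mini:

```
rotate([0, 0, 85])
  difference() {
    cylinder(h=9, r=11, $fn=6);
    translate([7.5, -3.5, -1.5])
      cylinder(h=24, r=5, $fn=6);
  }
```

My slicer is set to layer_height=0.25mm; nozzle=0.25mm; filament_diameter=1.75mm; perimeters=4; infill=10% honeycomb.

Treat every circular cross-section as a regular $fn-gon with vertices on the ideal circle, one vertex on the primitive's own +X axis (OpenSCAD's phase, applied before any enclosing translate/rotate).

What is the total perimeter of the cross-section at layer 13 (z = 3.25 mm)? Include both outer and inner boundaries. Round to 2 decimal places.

At z = 3.25 mm: the r=11 cylinder gives a regular 6-gon of circumradius 11 (constant along its height) (perimeter = 2·6·11.000·sin(180°/6) = 66.00 mm); the r=5 cylinder at (7.5, -3.5) contributes a regular 6-gon of circumradius 5 (perimeter = 2·6·5.000·sin(180°/6) = 30.00 mm); Taking the first minus the rest: starting from the r=11 cylinder, the r=5 cylinder at (7.5, -3.5) partially overlaps it — only the 44.34 mm² overlap (of its 64.95 mm²) is removed, clipping the outline — boundary = 75.44 mm; (rotated 85° about Z; rotation is an isometry so areas/perimeters/island counts are preserved). Overall, the cross-section is a single solid region. Total boundary length (outer) = 75.44 mm.

75.44 mm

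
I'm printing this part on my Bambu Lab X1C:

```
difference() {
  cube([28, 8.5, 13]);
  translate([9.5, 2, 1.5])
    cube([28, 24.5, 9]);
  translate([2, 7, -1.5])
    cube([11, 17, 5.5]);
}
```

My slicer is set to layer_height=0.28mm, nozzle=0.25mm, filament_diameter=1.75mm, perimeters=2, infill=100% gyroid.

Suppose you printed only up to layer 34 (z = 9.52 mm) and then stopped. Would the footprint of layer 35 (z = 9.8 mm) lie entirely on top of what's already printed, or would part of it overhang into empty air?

Compare the two slices. At z = 9.52: the 28×8.5 cube contributes its full rectangle (area 238.00 mm²); the cube at (9.5, 2) is present — its section is the full 28×24.5 rectangle (area 686.00 mm²); the cube at (2, 7) is not intersected at this z (z outside [-1.5, 4]); Taking the first minus the rest: starting from the 28×8.5 cube (238.00 mm²), the 28×24.5 cube at (9.5, 2) partially overlaps it — only the 120.25 mm² overlap (of its 686.00 mm²) is removed, clipping the outline — area = 117.75 mm². At z = 9.8: the cube is present — its section is the full 28×8.5 rectangle (area 238.00 mm²); the cube at (9.5, 2) (footprint 28×24.5) is included at this height (area 686.00 mm²); the cube at (2, 7) is absent (z outside [-1.5, 4]); Taking the first minus the rest: starting from the 28×8.5 cube (238.00 mm²), the 28×24.5 cube at (9.5, 2) partially overlaps it — only the 120.25 mm² overlap (of its 686.00 mm²) is removed, clipping the outline — area = 117.75 mm². Checking containment: the cross-section at z = 9.8 is a subset of the cross-section at z = 9.52.

entirely on top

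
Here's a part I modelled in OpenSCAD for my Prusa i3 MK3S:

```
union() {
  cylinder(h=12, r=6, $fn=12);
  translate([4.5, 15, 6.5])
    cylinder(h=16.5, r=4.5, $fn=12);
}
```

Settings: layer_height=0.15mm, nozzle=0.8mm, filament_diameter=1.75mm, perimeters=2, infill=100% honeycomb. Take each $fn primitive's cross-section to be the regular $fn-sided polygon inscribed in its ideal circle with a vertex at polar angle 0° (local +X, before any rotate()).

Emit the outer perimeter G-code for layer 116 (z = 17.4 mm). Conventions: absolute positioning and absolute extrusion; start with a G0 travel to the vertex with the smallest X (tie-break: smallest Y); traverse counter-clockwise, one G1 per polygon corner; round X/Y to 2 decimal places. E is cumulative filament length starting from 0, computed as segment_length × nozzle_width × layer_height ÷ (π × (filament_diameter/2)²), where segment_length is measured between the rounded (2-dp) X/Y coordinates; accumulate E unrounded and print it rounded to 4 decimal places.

G0 X0.00 Y15.00 Z17.40
G1 X0.60 Y12.75 E0.1162
G1 X2.25 Y11.10 E0.2326
G1 X4.50 Y10.50 E0.3488
G1 X6.75 Y11.10 E0.4649
G1 X8.40 Y12.75 E0.5814
G1 X9.00 Y15.00 E0.6975
G1 X8.40 Y17.25 E0.8137
G1 X6.75 Y18.90 E0.9301
G1 X4.50 Y19.50 E1.0463
G1 X2.25 Y18.90 E1.1625
G1 X0.60 Y17.25 E1.2789
G1 X0.00 Y15.00 E1.3951

At z = 17.4 mm: the cylinder is not intersected at this z (z outside [0, 12]); the r=4.5 cylinder at (4.5, 15) contributes a regular 12-gon of circumradius 4.5; Taking the union: only the r=4.5 cylinder at (4.5, 15) is present, so the union is just that shape — 1 connected region. The outline is a single polygon with 12 vertices. Extrusion per mm of travel: 0.8 × 0.15 / (π × 0.875²) = 0.049890. Accumulating E over each segment gives final E = 1.3951.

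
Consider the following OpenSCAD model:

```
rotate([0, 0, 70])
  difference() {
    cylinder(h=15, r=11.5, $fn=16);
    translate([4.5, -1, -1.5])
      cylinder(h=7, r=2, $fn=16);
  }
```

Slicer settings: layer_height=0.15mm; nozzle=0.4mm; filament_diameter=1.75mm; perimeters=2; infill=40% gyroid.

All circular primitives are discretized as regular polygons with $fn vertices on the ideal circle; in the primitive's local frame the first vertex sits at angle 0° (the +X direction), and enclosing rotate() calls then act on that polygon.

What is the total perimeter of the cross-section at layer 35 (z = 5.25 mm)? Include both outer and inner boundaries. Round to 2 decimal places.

84.28 mm

At z = 5.25 mm: the r=11.5 cylinder contributes a regular 16-gon of circumradius 11.5 (perimeter = 2·16·11.500·sin(180°/16) = 71.79 mm); the r=2 cylinder at (4.5, -1) gives a regular 16-gon of circumradius 2 (constant along its height) (perimeter = 2·16·2.000·sin(180°/16) = 12.49 mm); After the difference (first − rest): starting from the r=11.5 cylinder, the r=2 cylinder at (4.5, -1) lies wholly inside it (removes its full 12.25 mm² and its 12.49 mm outline becomes a hole wall) — boundary (outer + 1 inner loop) = 84.28 mm; (whole slice rotated 70° about Z — lengths, areas and connectivity unchanged). Overall, the cross-section is one region with 1 hole. Total boundary length (outer + inner) = 84.28 mm.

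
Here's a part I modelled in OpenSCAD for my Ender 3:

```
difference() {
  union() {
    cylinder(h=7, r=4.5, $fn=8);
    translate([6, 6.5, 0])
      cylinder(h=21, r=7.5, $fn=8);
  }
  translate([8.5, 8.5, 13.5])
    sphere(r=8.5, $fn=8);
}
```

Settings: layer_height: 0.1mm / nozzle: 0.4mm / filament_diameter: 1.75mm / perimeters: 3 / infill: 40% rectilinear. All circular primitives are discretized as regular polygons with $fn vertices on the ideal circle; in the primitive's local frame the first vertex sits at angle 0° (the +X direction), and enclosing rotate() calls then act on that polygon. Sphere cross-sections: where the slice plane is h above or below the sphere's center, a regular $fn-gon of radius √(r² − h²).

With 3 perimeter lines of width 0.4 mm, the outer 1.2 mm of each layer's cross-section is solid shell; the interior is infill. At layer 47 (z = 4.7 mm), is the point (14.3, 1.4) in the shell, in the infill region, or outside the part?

outside

At z = 4.7 mm: the r=4.5 cylinder gives a regular 8-gon of circumradius 4.5 (constant along its height); the r=7.5 cylinder at (6, 6.5) gives a regular 8-gon of circumradius 7.5 (constant along its height); Merging all regions: the regions partially overlap (shared area 11.78 mm²), so overlapping operands fuse into one piece — 1 connected region; the sphere at (8.5, 8.5) does not reach this height (|z−center|=8.800 > r=8.5); Subtracting the remaining from the first: none of the subtracted shapes is present at this height, so the result so far is unchanged — 1 connected region. Overall, the cross-section is a single solid region. The nearest boundary edge runs (13.50, 6.50)→(11.30, 1.20); distance from the point to it = 2.69 mm. The point is not inside any of the regions above, so it lies outside the cross-section (2.69 mm from the nearest boundary).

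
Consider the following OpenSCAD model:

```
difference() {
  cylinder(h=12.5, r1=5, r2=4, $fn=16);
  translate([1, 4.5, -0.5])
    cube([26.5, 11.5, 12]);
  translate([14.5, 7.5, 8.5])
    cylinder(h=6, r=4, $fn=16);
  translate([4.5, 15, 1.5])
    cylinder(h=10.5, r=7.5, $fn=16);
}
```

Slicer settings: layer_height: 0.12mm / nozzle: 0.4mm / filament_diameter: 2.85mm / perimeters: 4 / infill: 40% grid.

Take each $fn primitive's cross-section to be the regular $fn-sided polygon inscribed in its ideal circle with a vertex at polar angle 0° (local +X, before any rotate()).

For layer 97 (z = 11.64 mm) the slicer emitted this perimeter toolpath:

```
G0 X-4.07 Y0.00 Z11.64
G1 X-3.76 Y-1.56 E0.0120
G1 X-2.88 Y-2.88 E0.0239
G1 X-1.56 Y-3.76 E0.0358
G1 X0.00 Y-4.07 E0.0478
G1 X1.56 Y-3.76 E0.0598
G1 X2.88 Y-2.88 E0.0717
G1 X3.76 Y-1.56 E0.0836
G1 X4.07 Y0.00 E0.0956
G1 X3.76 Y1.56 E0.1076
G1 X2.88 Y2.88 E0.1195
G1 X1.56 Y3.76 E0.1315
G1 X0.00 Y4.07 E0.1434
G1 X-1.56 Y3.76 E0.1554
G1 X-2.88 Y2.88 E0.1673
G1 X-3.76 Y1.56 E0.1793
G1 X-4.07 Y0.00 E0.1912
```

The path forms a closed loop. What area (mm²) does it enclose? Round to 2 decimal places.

Apply the shoelace formula to the sequence of (X, Y) vertices; enclosed area = 50.74 mm².

50.74 mm²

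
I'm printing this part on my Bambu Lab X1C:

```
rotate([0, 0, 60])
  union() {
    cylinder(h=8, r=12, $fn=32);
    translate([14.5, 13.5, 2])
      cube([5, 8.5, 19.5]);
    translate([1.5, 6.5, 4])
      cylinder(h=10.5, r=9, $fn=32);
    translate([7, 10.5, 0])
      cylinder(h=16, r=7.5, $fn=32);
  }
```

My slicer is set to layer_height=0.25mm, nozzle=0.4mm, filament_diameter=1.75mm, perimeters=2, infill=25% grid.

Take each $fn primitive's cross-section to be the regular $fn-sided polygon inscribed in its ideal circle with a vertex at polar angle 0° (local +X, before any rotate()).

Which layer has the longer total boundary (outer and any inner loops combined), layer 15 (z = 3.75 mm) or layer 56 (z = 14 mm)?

layer 15 (z = 3.75 mm)

Layer 15 (z = 3.75): the r=12 cylinder gives a regular 32-gon of circumradius 12 (constant along its height) (perimeter = 2·32·12.000·sin(180°/32) = 75.28 mm); the 5×8.5 cube at (14.5, 13.5) contributes its full rectangle (perimeter 27.00 mm); the cylinder at (1.5, 6.5) does not reach this height (z outside [4, 14.5]); the r=7.5 cylinder at (7, 10.5) gives a regular 32-gon of circumradius 7.5 (constant along its height) (perimeter = 2·32·7.500·sin(180°/32) = 47.05 mm); Combining (union): the regions partially overlap (shared area 66.82 mm²), so the edge portions inside another operand are dropped and the merged outline is re-measured after clipping — boundary = 116.86 mm; (whole slice rotated 60° about Z — lengths, areas and connectivity unchanged). So its perimeter = 116.86 mm. Layer 56 (z = 14): the cylinder is absent (z outside [0, 8]); the cube at (14.5, 13.5) is present — its section is the full 5×8.5 rectangle (perimeter 27.00 mm); the r=9 cylinder at (1.5, 6.5) contributes a regular 32-gon of circumradius 9 (perimeter = 2·32·9.000·sin(180°/32) = 56.46 mm); the r=7.5 cylinder at (7, 10.5) contributes a regular 32-gon of circumradius 7.5 (perimeter = 2·32·7.500·sin(180°/32) = 47.05 mm); Merging all regions: the regions partially overlap (shared area 102.68 mm²), so the edge portions inside another operand are dropped and the merged outline is re-measured after clipping — boundary = 93.09 mm; (whole slice rotated 60° about Z — lengths, areas and connectivity unchanged). So its perimeter = 93.09 mm. Layer 15 is larger (116.86 vs 93.09 mm).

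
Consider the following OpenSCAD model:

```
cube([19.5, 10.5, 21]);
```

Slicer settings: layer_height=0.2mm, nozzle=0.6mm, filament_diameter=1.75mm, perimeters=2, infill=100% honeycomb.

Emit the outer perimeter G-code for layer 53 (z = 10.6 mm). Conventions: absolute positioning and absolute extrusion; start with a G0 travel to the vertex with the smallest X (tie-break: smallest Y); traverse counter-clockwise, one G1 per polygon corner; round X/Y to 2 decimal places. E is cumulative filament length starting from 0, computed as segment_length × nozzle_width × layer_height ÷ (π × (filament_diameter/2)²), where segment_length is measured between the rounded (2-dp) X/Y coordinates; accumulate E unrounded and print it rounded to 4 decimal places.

G0 X0.00 Y0.00 Z10.60
G1 X19.50 Y0.00 E0.9729
G1 X19.50 Y10.50 E1.4967
G1 X0.00 Y10.50 E2.4696
G1 X0.00 Y0.00 E2.9934

At z = 10.6 mm: the cube is present — its section is the full 19.5×10.5 rectangle. The outline is a single polygon with 4 vertices. Extrusion per mm of travel: 0.6 × 0.2 / (π × 0.875²) = 0.049890. Accumulating E over each segment gives final E = 2.9934.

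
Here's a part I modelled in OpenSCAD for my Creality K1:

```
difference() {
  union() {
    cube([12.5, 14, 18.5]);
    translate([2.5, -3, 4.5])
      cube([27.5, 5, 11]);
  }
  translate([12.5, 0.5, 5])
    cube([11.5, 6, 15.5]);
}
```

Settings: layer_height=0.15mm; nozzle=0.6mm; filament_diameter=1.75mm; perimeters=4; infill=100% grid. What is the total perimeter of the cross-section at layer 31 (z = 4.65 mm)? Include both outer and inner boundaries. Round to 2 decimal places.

At z = 4.65 mm: the cube is present — its section is the full 12.5×14 rectangle (perimeter 53.00 mm); the cube at (2.5, -3) is present — its section is the full 27.5×5 rectangle (perimeter 65.00 mm); Combining (union): the regions partially overlap (shared area 20.00 mm²), so the edge portions inside another operand are dropped and the merged outline is re-measured after clipping — boundary = 94.00 mm; the cube at (12.5, 0.5) is absent (z outside [5, 20.5]); After the difference (first − rest): none of the subtracted shapes is present at this height, so that combined region is unchanged — boundary = 94.00 mm. Overall, the cross-section is a single solid region. Total boundary length (outer) = 94.00 mm.

94.00 mm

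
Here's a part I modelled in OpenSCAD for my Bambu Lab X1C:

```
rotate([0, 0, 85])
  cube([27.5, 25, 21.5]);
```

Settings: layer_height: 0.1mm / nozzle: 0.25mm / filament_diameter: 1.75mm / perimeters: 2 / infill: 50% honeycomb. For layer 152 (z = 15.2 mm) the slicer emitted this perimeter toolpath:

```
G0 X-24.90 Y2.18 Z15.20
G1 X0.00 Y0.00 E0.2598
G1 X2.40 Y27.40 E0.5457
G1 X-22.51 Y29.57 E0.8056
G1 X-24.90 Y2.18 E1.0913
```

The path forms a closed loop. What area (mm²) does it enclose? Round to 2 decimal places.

687.48 mm²

Apply the shoelace formula to the sequence of (X, Y) vertices; enclosed area = 687.48 mm².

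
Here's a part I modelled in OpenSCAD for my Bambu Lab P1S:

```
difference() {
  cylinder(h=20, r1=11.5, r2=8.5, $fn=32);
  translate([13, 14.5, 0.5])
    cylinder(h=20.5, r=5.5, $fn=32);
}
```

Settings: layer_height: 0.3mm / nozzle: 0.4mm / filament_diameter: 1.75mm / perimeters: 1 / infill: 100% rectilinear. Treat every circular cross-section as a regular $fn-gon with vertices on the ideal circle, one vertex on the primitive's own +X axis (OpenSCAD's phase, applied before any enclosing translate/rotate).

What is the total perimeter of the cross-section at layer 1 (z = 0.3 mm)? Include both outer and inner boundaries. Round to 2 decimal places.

71.86 mm

At z = 0.3 mm: the cone (r1=11.5→r2=8.5) has section circumradius 11.455 here — a regular 32-gon (perimeter = 2·32·11.455·sin(180°/32) = 71.86 mm); the cylinder at (13, 14.5) does not reach this height (z outside [0.5, 21]); Subtracting the remaining from the first: none of the subtracted shapes is present at this height, so the cone is unchanged — boundary = 71.86 mm. Overall, the cross-section is a single solid region. Total boundary length (outer) = 71.86 mm.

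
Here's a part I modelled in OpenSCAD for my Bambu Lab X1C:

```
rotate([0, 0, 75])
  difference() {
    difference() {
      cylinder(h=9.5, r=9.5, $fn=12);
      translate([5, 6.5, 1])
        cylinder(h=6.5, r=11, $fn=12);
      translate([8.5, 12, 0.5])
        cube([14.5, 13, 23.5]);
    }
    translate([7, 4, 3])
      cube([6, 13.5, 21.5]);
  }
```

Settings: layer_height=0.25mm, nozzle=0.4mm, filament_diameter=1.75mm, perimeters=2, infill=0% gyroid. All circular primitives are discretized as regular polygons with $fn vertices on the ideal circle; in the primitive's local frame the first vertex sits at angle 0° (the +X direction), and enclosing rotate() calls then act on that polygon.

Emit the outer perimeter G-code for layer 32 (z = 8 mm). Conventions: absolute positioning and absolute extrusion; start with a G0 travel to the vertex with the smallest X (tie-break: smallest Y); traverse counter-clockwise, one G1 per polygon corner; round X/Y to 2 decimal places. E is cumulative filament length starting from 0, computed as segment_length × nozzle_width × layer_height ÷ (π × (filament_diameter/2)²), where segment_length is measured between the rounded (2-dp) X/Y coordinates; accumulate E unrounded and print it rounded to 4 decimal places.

At z = 8 mm: the r=9.5 cylinder contributes a regular 12-gon of circumradius 9.5; the cylinder at (5, 6.5) is absent (z outside [1, 7.5]); the cube at (8.5, 12) is present — its section is the full 14.5×13 rectangle; After the difference (first − rest): starting from the r=9.5 cylinder, the 14.5×13 cube at (8.5, 12) misses the remaining region (no effect) — 1 connected region; the cube at (7, 4) is present — its section is the full 6×13.5 rectangle; Subtracting the remaining from the first: starting from that combined region, the 6×13.5 cube at (7, 4) partially overlaps it — only the 1.75 mm² overlap (of its 81.00 mm²) is removed, clipping the outline — 1 connected region; (whole slice rotated 75° about Z — lengths, areas and connectivity unchanged). The outline is a single polygon with 14 vertices. Extrusion per mm of travel: 0.4 × 0.25 / (π × 0.875²) = 0.041575. Accumulating E over each segment gives final E = 2.4914.

G0 X-9.18 Y-2.46 Z8.00
G1 X-6.72 Y-6.72 E0.2045
G1 X-2.46 Y-9.18 E0.4090
G1 X2.46 Y-9.18 E0.6136
G1 X6.72 Y-6.72 E0.8181
G1 X9.18 Y-2.46 E1.0226
G1 X9.18 Y2.46 E1.2272
G1 X6.72 Y6.72 E1.4317
G1 X2.46 Y9.18 E1.6362
G1 X-1.68 Y9.18 E1.8083
G1 X-2.05 Y7.80 E1.8677
G1 X-3.96 Y8.31 E1.9499
G1 X-6.72 Y6.72 E2.0824
G1 X-9.18 Y2.46 E2.2869
G1 X-9.18 Y-2.46 E2.4914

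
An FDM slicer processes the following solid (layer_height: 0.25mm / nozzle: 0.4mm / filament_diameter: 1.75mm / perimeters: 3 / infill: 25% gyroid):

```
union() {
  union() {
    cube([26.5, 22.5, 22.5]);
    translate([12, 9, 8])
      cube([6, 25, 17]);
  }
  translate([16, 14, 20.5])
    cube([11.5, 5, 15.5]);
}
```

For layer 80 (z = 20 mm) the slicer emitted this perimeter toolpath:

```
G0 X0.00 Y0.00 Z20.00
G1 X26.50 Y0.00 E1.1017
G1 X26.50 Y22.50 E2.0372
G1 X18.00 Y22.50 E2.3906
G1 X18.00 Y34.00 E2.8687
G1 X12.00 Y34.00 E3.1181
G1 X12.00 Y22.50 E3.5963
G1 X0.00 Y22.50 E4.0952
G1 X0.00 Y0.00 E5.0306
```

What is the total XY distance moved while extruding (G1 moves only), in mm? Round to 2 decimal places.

Sum the Euclidean lengths of each G1 segment: total = 121.00 mm.

121.00 mm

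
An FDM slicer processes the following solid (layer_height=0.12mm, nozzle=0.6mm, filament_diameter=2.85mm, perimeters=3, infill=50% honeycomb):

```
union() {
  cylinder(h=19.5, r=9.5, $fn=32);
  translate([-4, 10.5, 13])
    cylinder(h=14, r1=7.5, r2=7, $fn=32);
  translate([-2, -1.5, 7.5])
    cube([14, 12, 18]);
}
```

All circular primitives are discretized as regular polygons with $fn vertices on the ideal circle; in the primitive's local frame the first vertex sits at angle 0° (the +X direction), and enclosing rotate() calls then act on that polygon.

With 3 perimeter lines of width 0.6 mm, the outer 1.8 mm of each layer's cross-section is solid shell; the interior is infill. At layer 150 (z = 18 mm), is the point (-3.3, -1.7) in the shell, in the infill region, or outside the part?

infill

At z = 18 mm: the cylinder: section is a regular 32-gon, circumradius r=9.5; the cone at (-4, 10.5) contributes a regular 32-gon of circumradius 7.321 (interpolated between r1=7.5 and r2=7 at t=0.357); the cube at (-2, -1.5) is present — its section is the full 14×12 rectangle; Combining (union): the regions partially overlap (shared area 159.54 mm²), so overlapping operands fuse into one piece — 1 connected region. Overall, the cross-section is a single solid region. The nearest boundary edge runs (-7.90, -5.28)→(-8.78, -3.64); distance from the point to it = 5.74 mm. The point is inside the cross-section and 5.74 mm from the nearest boundary — more than the 1.8 mm shell width (3 × 0.6), so it's in the infill interior.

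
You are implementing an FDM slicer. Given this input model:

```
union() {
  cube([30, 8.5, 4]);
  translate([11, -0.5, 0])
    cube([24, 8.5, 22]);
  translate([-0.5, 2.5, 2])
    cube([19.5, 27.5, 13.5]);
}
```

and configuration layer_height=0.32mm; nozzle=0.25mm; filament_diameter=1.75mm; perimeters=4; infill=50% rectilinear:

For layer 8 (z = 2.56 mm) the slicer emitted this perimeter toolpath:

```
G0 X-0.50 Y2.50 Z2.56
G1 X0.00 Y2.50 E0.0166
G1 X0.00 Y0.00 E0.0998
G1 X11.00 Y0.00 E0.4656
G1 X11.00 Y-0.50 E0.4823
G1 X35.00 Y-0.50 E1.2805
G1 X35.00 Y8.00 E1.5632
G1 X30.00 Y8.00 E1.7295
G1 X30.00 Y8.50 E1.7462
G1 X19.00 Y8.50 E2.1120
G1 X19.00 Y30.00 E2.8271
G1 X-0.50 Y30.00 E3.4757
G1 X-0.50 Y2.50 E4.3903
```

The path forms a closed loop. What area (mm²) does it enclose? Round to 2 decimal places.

729.25 mm²

Apply the shoelace formula to the sequence of (X, Y) vertices; enclosed area = 729.25 mm².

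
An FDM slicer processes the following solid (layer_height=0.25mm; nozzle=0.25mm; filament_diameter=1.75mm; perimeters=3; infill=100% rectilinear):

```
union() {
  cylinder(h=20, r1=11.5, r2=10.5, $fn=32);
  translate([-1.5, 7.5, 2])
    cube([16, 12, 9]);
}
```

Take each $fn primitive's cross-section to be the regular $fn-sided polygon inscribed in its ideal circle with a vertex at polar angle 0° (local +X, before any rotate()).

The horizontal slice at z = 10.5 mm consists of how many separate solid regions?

1

At z = 10.5 mm: the cone (r1=11.5→r2=10.5) has section circumradius 10.975 here — a regular 32-gon; the cube at (-1.5, 7.5) (footprint 16×12) is included at this height; Merging all regions: the regions partially overlap (shared area 24.04 mm²), so overlapping operands fuse into one piece — 1 connected region. The result has 1 disconnected region.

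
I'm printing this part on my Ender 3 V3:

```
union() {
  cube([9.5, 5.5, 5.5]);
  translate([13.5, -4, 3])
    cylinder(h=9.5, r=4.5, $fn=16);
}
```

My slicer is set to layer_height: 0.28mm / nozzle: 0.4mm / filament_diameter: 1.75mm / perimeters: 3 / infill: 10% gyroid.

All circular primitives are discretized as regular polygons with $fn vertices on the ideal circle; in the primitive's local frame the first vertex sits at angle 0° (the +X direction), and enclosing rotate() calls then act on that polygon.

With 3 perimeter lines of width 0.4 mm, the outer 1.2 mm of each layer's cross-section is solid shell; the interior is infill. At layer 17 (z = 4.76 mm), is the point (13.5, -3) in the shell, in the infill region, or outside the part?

At z = 4.76 mm: the cube (footprint 9.5×5.5) is included at this height; the r=4.5 cylinder at (13.5, -4) gives a regular 16-gon of circumradius 4.5 (constant along its height); Combining (union): the 2 present regions are separate (no shared area or edge), so areas and boundary lengths simply add and each stays a separate island — 2 connected regions. Overall, the cross-section has 2 separate islands. The nearest boundary edge runs (11.78, 0.16)→(13.50, 0.50); distance from the point to it = 3.43 mm. (Shell/infill is judged within the island containing the point — the largest one.) The point is inside the cross-section and 3.43 mm from the nearest boundary — more than the 1.2 mm shell width (3 × 0.4), so it's in the infill interior.

infill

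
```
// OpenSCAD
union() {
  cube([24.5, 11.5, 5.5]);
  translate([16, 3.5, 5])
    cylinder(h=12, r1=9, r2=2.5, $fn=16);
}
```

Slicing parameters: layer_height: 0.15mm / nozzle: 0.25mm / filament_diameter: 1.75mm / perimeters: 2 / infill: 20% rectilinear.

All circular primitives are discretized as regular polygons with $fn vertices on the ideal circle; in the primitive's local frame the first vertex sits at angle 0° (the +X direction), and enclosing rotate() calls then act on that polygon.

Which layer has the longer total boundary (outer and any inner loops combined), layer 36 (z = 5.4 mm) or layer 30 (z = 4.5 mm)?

Layer 36 (z = 5.4): the cube (footprint 24.5×11.5) is included at this height (perimeter 72.00 mm); the cone at (16, 3.5) (r1=9→r2=2.5) has section circumradius 8.783 here — a regular 16-gon (perimeter = 2·16·8.783·sin(180°/16) = 54.83 mm); Taking the union: the regions partially overlap (shared area 173.69 mm²), so the edge portions inside another operand are dropped and the merged outline is re-measured after clipping — boundary = 76.44 mm. So its perimeter = 76.44 mm. Layer 30 (z = 4.5): the cube (footprint 24.5×11.5) is included at this height (perimeter 72.00 mm); the cone at (16, 3.5) does not reach this height (z outside [5, 17]); Combining (union): only the 24.5×11.5 cube is present, so the union is just that shape — boundary = 72.00 mm. So its perimeter = 72.00 mm. Layer 36 is larger (76.44 vs 72.00 mm).

layer 36 (z = 5.4 mm)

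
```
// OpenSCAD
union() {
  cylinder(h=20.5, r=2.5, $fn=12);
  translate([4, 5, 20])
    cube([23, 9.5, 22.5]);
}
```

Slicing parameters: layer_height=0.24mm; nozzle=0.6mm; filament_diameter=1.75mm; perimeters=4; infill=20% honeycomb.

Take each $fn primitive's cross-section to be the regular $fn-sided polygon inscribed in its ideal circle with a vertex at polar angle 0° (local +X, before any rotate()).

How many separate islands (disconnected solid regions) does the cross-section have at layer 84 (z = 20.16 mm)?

2

At z = 20.16 mm: the r=2.5 cylinder contributes a regular 12-gon of circumradius 2.5; the cube at (4, 5) is present — its section is the full 23×9.5 rectangle; Combining (union): the 2 present regions are separate (no shared area or edge), so areas and boundary lengths simply add and each stays a separate island — 2 connected regions. Overall, the cross-section has 2 separate islands. Island count = 2.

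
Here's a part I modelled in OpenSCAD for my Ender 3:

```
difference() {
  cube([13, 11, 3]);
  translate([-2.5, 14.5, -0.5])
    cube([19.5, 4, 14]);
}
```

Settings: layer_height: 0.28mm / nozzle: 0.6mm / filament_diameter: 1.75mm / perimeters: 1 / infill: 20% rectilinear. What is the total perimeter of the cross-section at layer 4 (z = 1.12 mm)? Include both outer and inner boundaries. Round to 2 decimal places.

48.00 mm

At z = 1.12 mm: the cube is present — its section is the full 13×11 rectangle (perimeter 48.00 mm); the cube at (-2.5, 14.5) (footprint 19.5×4) is included at this height (perimeter 47.00 mm); After the difference (first − rest): starting from the 13×11 cube, the 19.5×4 cube at (-2.5, 14.5) misses the remaining region (no effect) — boundary = 48.00 mm. Overall, the cross-section is a single solid region. Total boundary length (outer) = 48.00 mm.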